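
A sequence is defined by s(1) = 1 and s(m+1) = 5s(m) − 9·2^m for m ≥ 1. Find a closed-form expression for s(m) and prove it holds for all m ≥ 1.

Claim: s(m) = -5^m + 3·2^m.

Base case: s(1) = 1, and -5^1 + 3·2^1 = -5 + 6 = 1.
Assume s(k) = -5^k + 3·2^k for some k ≥ 1.
Then s(k+1) = 5s(k) − 9·2^k = 5·(-5^k + 3·2^k) − 9·2^k = -5^{k+1} + 15·2^k − 9·2^k = -5^{k+1} + 6·2^k = -5^{k+1} + 3·2^{k+1}.
Hence s(m) = -5^m + 3·2^m for every m ≥ 1, by induction.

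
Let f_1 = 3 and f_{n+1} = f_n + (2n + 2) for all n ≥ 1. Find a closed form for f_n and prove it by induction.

Claim: f_n = n^2 + n + 1.

Base case: f_1 = 3, and 1^2 + 1 + 1 = 3.
Assume f_m = m^2 + m + 1.
Then f_{m+1} = f_m + (2m + 2) = (m^2 + m + 1) + (2m + 2) = m^2 + 3m + 3,
and (m+1)^2 + (m+1) + 1 = m^2 + 3m + 3.
By induction, f_n = n^2 + n + 1 for all n ≥ 1.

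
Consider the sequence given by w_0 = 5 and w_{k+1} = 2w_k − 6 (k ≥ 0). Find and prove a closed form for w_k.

Claim: w_k = -2^k + 6.

Base case: w_0 = 5, and -2^0 + 6 = -1 + 6 = 5.
Assume w_r = -2^r + 6 for some r ≥ 0.
Then w_{r+1} = 2w_r − 6 = 2·(-2^r + 6) − 6 = -2^{r+1} + 12 − 6 = -2^{r+1} + 6.
This completes the inductive step, so w_k = -2^k + 6 for all k ≥ 0.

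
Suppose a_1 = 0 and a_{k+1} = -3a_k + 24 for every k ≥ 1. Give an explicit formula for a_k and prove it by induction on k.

Claim: a_k = 2·(-3)^k + 6.

Base case: a_1 = 0, and 2·(-3)^1 + 6 = -6 + 6 = 0.
Assume a_m = 2·(-3)^m + 6 for some m ≥ 1.
Then a_{m+1} = -3a_m + 24 = -3·(2·(-3)^m + 6) + 24 = -6·(-3)^m − 18 + 24 = 2·(-3)^{m+1} + 6.
By induction, a_k = 2·(-3)^k + 6 for all k ≥ 1.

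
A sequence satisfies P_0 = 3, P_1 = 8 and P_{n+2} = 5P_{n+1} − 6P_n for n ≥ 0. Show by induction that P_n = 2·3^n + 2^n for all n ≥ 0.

Base cases: P_0 = 3 and 2·3^0 + 2^0 = 3; P_1 = 8 and 2·3^1 + 2^1 = 8.
Assume P_j = 2·3^j + 2^j for all 0 ≤ j ≤ k, where k ≥ 1.
Then P_{k+1} = 5P_k − 6P_{k−1} = 5·(2·3^k + 2^k) − 6·(2·3^{k−1} + 2^{k−1}) = 2·(5·3 − 6)3^{k−1} + (5·2 − 6)2^{k−1} = 18·3^{k−1} + 4·2^{k−1} = 2·3^{k+1} + 2^{k+1}.
Hence P_n = 2·3^n + 2^n for every n ≥ 0, by strong induction.

P_n = 2·3^n + 2^n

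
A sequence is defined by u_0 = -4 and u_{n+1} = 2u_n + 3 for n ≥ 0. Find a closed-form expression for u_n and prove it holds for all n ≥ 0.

Claim: u_n = -2^n − 3.

Base case: u_0 = -4, and -2^0 − 3 = -1 − 3 = -4.
Assume u_r = -2^r − 3 for some r ≥ 0.
Then u_{r+1} = 2u_r + 3 = 2·(-2^r − 3) + 3 = -2^{r+1} − 6 + 3 = -2^{r+1} − 3.
By induction, u_n = -2^n − 3 for all n ≥ 0.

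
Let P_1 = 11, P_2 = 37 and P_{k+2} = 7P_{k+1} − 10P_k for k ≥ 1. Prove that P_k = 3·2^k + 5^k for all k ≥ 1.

Base cases: P_1 = 11 and 3·2^1 + 5^1 = 11; P_2 = 37 and 3·2^2 + 5^2 = 37.
Assume P_j = 3·2^j + 5^j for all 1 ≤ j ≤ m, where m ≥ 2.
Then P_{m+1} = 7P_m − 10P_{m−1} = 7·(3·2^m + 5^m) − 10·(3·2^{m−1} + 5^{m−1}) = 3·(7·2 − 10)2^{m−1} + (7·5 − 10)5^{m−1} = 12·2^{m−1} + 25·5^{m−1} = 3·2^{m+1} + 5^{m+1}.
By strong induction, P_k = 3·2^k + 5^k for all k ≥ 1.

P_k = 3·2^k + 5^k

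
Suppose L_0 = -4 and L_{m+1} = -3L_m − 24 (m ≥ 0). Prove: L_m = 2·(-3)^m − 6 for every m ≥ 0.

Base case: L_0 = -4, and 2·(-3)^0 − 6 = 2 − 6 = -4.
Assume L_r = 2·(-3)^r − 6 for some r ≥ 0.
Then L_{r+1} = -3L_r − 24 = -3·(2·(-3)^r − 6) − 24 = -6·(-3)^r + 18 − 24 = 2·(-3)^{r+1} − 6.
This completes the inductive step, so L_m = 2·(-3)^m − 6 for all m ≥ 0.

L_m = 2·(-3)^m − 6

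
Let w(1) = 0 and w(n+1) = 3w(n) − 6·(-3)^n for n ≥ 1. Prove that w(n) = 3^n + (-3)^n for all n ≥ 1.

Base case: w(1) = 0, and 3^1 + (-3)^1 = 3 − 3 = 0.
Assume w(r) = 3^r + (-3)^r for some r ≥ 1.
Then w(r+1) = 3w(r) − 6·(-3)^r = 3·(3^r + (-3)^r) − 6·(-3)^r = 3^{r+1} + 3·(-3)^r − 6·(-3)^r = 3^{r+1} − 3·(-3)^r = 3^{r+1} + (-3)^{r+1}.
So the formula holds for r+1, and by induction w(n) = 3^n + (-3)^n for all n ≥ 1.

w(n) = 3^n + (-3)^n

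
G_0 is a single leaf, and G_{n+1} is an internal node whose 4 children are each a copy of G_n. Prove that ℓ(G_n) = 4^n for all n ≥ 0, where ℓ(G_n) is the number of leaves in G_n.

Base case: ℓ(G_0) = 1, and 4^0 = 1.
Assume ℓ(G_k) = 4^k.
Then ℓ(G_{k+1}) = 4·ℓ(G_k) = 4·4^k = 4^{k+1}.
So the formula holds for k+1, and by induction ℓ(G_n) = 4^n for all n ≥ 0.

ℓ(G_n) = 4^n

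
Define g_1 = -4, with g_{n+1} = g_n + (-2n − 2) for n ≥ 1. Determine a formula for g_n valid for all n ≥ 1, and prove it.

Claim: g_n = -n^2 − n − 2.

Base case: g_1 = -4, and -1^2 − 1 − 2 = -4.
Assume g_j = -j^2 − j − 2.
Then g_{j+1} = g_j + (-2j − 2) = (-j^2 − j − 2) + (-2j − 2) = -j^2 − 3j − 4,
and -(j+1)^2 − (j+1) − 2 = -j^2 − 3j − 4.
Hence g_n = -n^2 − n − 2 for every n ≥ 1, by induction.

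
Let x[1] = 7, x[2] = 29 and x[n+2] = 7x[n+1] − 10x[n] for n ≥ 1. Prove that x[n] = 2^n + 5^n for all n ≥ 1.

Base cases: x[1] = 7 and 2^1 + 5^1 = 7; x[2] = 29 and 2^2 + 5^2 = 29.
Assume x[j] = 2^j + 5^j for all 1 ≤ j ≤ k, where k ≥ 2.
Then x[k+1] = 7x[k] − 10x[k−1] = 7·(2^k + 5^k) − 10·(2^{k−1} + 5^{k−1}) = (7·2 − 10)2^{k−1} + (7·5 − 10)5^{k−1} = 4·2^{k−1} + 25·5^{k−1} = 2^{k+1} + 5^{k+1}.
Hence x[n] = 2^n + 5^n for every n ≥ 1, by strong induction.

x[n] = 2^n + 5^n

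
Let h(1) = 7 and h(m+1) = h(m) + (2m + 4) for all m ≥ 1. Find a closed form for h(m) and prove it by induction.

Claim: h(m) = m^2 + 3m + 3.

Base case: h(1) = 7, and 1^2 + 3·1 + 3 = 7.
Assume h(r) = r^2 + 3r + 3.
Then h(r+1) = h(r) + (2r + 4) = (r^2 + 3r + 3) + (2r + 4) = r^2 + 5r + 7,
and (r+1)^2 + 3·(r+1) + 3 = r^2 + 5r + 7.
By induction, h(m) = m^2 + 3m + 3 for all m ≥ 1.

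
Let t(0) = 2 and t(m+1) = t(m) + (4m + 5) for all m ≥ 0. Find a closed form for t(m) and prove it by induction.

Claim: t(m) = 2m^2 + 3m + 2.

Base case: t(0) = 2, and 2·0^2 + 3·0 + 2 = 2.
Assume t(k) = 2k^2 + 3k + 2.
Then t(k+1) = t(k) + (4k + 5) = (2k^2 + 3k + 2) + (4k + 5) = 2k^2 + 7k + 7,
and 2·(k+1)^2 + 3·(k+1) + 2 = 2k^2 + 7k + 7.
This completes the inductive step, so t(m) = 2m^2 + 3m + 2 for all m ≥ 0.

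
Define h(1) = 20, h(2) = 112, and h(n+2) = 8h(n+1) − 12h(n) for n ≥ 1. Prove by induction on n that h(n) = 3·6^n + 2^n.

Base cases: h(1) = 20 and 3·6^1 + 2^1 = 20; h(2) = 112 and 3·6^2 + 2^2 = 112.
Assume h(j) = 3·6^j + 2^j for all 1 ≤ j ≤ k, where k ≥ 2.
Then h(k+1) = 8h(k) − 12h(k−1) = 8·(3·6^k + 2^k) − 12·(3·6^{k−1} + 2^{k−1}) = 3·(8·6 − 12)6^{k−1} + (8·2 − 12)2^{k−1} = 108·6^{k−1} + 4·2^{k−1} = 3·6^{k+1} + 2^{k+1}.
Hence h(n) = 3·6^n + 2^n for every n ≥ 1, by strong induction.

h(n) = 3·6^n + 2^n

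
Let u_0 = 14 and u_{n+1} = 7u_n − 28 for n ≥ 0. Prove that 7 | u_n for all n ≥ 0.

Base case: u_0 = 14 = 7·2, so 7 | u_0.
Assume 7 | u_j, so u_j = 7t for some integer t.
Then u_{j+1} = 7u_j − 28 = 7·(7t) − 28 = 7(7t − 4), so 7 | u_{j+1}.
Hence 7 | u_n for every n ≥ 0, by induction.

7 | u_n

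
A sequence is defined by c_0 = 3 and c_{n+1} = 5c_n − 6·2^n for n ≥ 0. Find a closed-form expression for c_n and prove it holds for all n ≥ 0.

Claim: c_n = 5^n + 2·2^n.

Base case: c_0 = 3, and 5^0 + 2·2^0 = 1 + 2 = 3.
Assume c_m = 5^m + 2·2^m for some m ≥ 0.
Then c_{m+1} = 5c_m − 6·2^m = 5·(5^m + 2·2^m) − 6·2^m = 5^{m+1} + 10·2^m − 6·2^m = 5^{m+1} + 4·2^m = 5^{m+1} + 2·2^{m+1}.
This completes the inductive step, so c_n = 5^n + 2·2^n for all n ≥ 0.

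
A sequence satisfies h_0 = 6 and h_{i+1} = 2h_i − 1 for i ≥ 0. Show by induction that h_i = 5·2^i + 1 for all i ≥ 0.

Base case: h_0 = 6, and 5·2^0 + 1 = 5 + 1 = 6.
Assume h_j = 5·2^j + 1 for some j ≥ 0.
Then h_{j+1} = 2h_j − 1 = 2·(5·2^j + 1) − 1 = 10·2^j + 2 − 1 = 5·2^{j+1} + 1.
Hence h_i = 5·2^i + 1 for every i ≥ 0, by induction.

h_i = 5·2^i + 1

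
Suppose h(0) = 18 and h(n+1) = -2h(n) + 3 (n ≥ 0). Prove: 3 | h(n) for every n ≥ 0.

Base case: h(0) = 18 = 3·6, so 3 | h(0).
Assume 3 | h(j), so h(j) = 3t for some integer t.
Then h(j+1) = -2h(j) + 3 = -2·(3t) + 3 = 3(-2t + 1), so 3 | h(j+1).
Hence 3 | h(n) for every n ≥ 0, by induction.

3 | h(n)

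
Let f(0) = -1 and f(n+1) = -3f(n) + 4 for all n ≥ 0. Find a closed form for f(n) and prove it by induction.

Claim: f(n) = -2·(-3)^n + 1.

Base case: f(0) = -1, and -2·(-3)^0 + 1 = -2 + 1 = -1.
Assume f(r) = -2·(-3)^r + 1 for some r ≥ 0.
Then f(r+1) = -3f(r) + 4 = -3·(-2·(-3)^r + 1) + 4 = 6·(-3)^r − 3 + 4 = -2·(-3)^{r+1} + 1.
So the formula holds for r+1, and by induction f(n) = -2·(-3)^n + 1 for all n ≥ 0.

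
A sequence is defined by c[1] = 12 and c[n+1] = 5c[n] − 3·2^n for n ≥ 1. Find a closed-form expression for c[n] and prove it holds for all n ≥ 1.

Claim: c[n] = 2·5^n + 2^n.

Base case: c[1] = 12, and 2·5^1 + 2^1 = 10 + 2 = 12.
Assume c[m] = 2·5^m + 2^m for some m ≥ 1.
Then c[m+1] = 5c[m] − 3·2^m = 5·(2·5^m + 2^m) − 3·2^m = 2·5^{m+1} + 5·2^m − 3·2^m = 2·5^{m+1} + 2·2^m = 2·5^{m+1} + 2^{m+1}.
So the formula holds for m+1, and by induction c[n] = 2·5^n + 2^n for all n ≥ 1.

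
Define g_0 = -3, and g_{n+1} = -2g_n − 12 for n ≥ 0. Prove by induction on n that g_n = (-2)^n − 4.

Base case: g_0 = -3, and (-2)^0 − 4 = 1 − 4 = -3.
Assume g_j = (-2)^j − 4 for some j ≥ 0.
Then g_{j+1} = -2g_j − 12 = -2·((-2)^j − 4) − 12 = -2·(-2)^j + 8 − 12 = (-2)^{j+1} − 4.
This completes the inductive step, so g_n = (-2)^n − 4 for all n ≥ 0.

g_n = (-2)^n − 4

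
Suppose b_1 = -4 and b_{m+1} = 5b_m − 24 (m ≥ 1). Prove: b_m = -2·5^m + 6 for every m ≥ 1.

Base case: b_1 = -4, and -2·5^1 + 6 = -10 + 6 = -4.
Assume b_r = -2·5^r + 6 for some r ≥ 1.
Then b_{r+1} = 5b_r − 24 = 5·(-2·5^r + 6) − 24 = -10·5^r + 30 − 24 = -2·5^{r+1} + 6.
This completes the inductive step, so b_m = -2·5^m + 6 for all m ≥ 1.

b_m = -2·5^m + 6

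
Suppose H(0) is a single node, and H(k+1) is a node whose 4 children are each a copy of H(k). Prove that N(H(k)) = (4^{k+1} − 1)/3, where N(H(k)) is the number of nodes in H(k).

Base case: N(H(0)) = 1, and (4^{0+1} − 1)/3 = 1.
Assume N(H(r)) = (4^{r+1} − 1)/3.
Then N(H(r+1)) = 1 + 4N(H(r)) = 1 + 4·(4^{r+1} − 1)/3 = 1 + (4^{r+2} − 4)/3 = (3 + 4^{r+2} − 4)/3 = (4^{r+2} − 1)/3.
Hence N(H(k)) = (4^{k+1} − 1)/3 for every k ≥ 0, by induction.

N(H(k)) = (4^{k+1} − 1)/3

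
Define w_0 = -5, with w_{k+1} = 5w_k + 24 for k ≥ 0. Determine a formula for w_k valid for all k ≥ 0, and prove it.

Claim: w_k = 5^k − 6.

Base case: w_0 = -5, and 5^0 − 6 = 1 − 6 = -5.
Assume w_j = 5^j − 6 for some j ≥ 0.
Then w_{j+1} = 5w_j + 24 = 5·(5^j − 6) + 24 = 5^{j+1} − 30 + 24 = 5^{j+1} − 6.
So the formula holds for j+1, and by induction w_k = 5^k − 6 for all k ≥ 0.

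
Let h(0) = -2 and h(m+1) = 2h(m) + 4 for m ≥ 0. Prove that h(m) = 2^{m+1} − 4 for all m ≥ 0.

Base case: h(0) = -2, and 2^{0+1} − 4 = 2 − 4 = -2.
Assume h(r) = 2^{r+1} − 4 for some r ≥ 0.
Then h(r+1) = 2h(r) + 4 = 2·(2^{r+1} − 4) + 4 = 2^{r+2} − 8 + 4 = 2^{r+2} − 4.
So the formula holds for r+1, and by induction h(m) = 2^{m+1} − 4 for all m ≥ 0.

h(m) = 2^{m+1} − 4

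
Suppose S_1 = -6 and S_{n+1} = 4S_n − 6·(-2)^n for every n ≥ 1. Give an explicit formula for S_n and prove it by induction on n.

Claim: S_n = -4^n + (-2)^n.

Base case: S_1 = -6, and -4^1 + (-2)^1 = -4 − 2 = -6.
Assume S_m = -4^m + (-2)^m for some m ≥ 1.
Then S_{m+1} = 4S_m − 6·(-2)^m = 4·(-4^m + (-2)^m) − 6·(-2)^m = -4^{m+1} + 4·(-2)^m − 6·(-2)^m = -4^{m+1} − 2·(-2)^m = -4^{m+1} + (-2)^{m+1}.
By induction, S_n = -4^n + (-2)^n for all n ≥ 1.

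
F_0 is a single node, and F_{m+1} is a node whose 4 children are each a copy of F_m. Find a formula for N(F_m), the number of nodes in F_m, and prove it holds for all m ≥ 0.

Claim: N(F_m) = (4^{m+1} − 1)/3.

Base case: N(F_0) = 1, and (4^{0+1} − 1)/3 = 1.
Assume N(F_k) = (4^{k+1} − 1)/3.
Then N(F_{k+1}) = 1 + 4N(F_k) = 1 + 4·(4^{k+1} − 1)/3 = 1 + (4^{k+2} − 4)/3 = (3 + 4^{k+2} − 4)/3 = (4^{k+2} − 1)/3.
By induction, N(F_m) = (4^{m+1} − 1)/3 for all m ≥ 0.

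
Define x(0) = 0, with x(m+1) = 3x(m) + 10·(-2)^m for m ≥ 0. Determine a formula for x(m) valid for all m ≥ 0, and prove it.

Claim: x(m) = 2·3^m − 2·(-2)^m.

Base case: x(0) = 0, and 2·3^0 − 2·(-2)^0 = 2 − 2 = 0.
Assume x(j) = 2·3^j − 2·(-2)^j for some j ≥ 0.
Then x(j+1) = 3x(j) + 10·(-2)^j = 3·(2·3^j − 2·(-2)^j) + 10·(-2)^j = 2·3^{j+1} − 6·(-2)^j + 10·(-2)^j = 2·3^{j+1} + 4·(-2)^j = 2·3^{j+1} − 2·(-2)^{j+1}.
Hence x(m) = 2·3^m − 2·(-2)^m for every m ≥ 0, by induction.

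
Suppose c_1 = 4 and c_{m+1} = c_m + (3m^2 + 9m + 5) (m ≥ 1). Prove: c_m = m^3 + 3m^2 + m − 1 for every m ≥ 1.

Base case: c_1 = 4, and 1^3 + 3·1^2 + 1 − 1 = 4.
Assume c_j = j^3 + 3j^2 + j − 1.
Then c_{j+1} = c_j + (3j^2 + 9j + 5) = (j^3 + 3j^2 + j − 1) + (3j^2 + 9j + 5) = j^3 + 6j^2 + 10j + 4,
and (j+1)^3 + 3·(j+1)^2 + (j+1) − 1 = j^3 + 6j^2 + 10j + 4.
By induction, c_m = m^3 + 3m^2 + m − 1 for all m ≥ 1.

c_m = m^3 + 3m^2 + m − 1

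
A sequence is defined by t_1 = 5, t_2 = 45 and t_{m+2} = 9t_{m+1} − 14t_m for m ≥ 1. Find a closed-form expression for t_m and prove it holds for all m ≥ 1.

Claim: t_m = 7^m − 2^m.

Base cases: t_1 = 5 and 7^1 − 2^1 = 5; t_2 = 45 and 7^2 − 2^2 = 45.
Assume t_i = 7^i − 2^i for all 1 ≤ i ≤ j, where j ≥ 2.
Then t_{j+1} = 9t_j − 14t_{j−1} = 9·(7^j − 2^j) − 14·(7^{j−1} − 2^{j−1}) = (9·7 − 14)7^{j−1} − (9·2 − 14)2^{j−1} = 49·7^{j−1} − 4·2^{j−1} = 7^{j+1} − 2^{j+1}.
Hence t_m = 7^m − 2^m for every m ≥ 1, by strong induction.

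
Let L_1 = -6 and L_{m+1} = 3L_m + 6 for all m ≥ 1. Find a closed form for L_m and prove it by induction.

Claim: L_m = -3^m − 3.

Base case: L_1 = -6, and -3^1 − 3 = -3 − 3 = -6.
Assume L_r = -3^r − 3 for some r ≥ 1.
Then L_{r+1} = 3L_r + 6 = 3·(-3^r − 3) + 6 = -3^{r+1} − 9 + 6 = -3^{r+1} − 3.
This completes the inductive step, so L_m = -3^m − 3 for all m ≥ 1.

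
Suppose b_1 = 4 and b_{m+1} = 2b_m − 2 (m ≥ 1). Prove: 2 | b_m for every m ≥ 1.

Base case: b_1 = 4 = 2·2, so 2 | b_1.
Assume 2 | b_k, so b_k = 2t for some integer t.
Then b_{k+1} = 2b_k − 2 = 2·(2t) − 2 = 2(2t − 1), so 2 | b_{k+1}.
By induction, 2 | b_m for all m ≥ 1.

2 | b_m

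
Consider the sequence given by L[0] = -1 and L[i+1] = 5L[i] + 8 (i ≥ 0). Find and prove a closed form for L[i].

Claim: L[i] = 5^i − 2.

Base case: L[0] = -1, and 5^0 − 2 = 1 − 2 = -1.
Assume L[r] = 5^r − 2 for some r ≥ 0.
Then L[r+1] = 5L[r] + 8 = 5·(5^r − 2) + 8 = 5^{r+1} − 10 + 8 = 5^{r+1} − 2.
This completes the inductive step, so L[i] = 5^i − 2 for all i ≥ 0.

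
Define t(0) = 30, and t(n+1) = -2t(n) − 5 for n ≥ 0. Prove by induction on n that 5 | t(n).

Base case: t(0) = 30 = 5·6, so 5 | t(0).
Assume 5 | t(m), so t(m) = 5s for some integer s.
Then t(m+1) = -2t(m) − 5 = -2·(5s) − 5 = 5(-2s − 1), so 5 | t(m+1).
Hence 5 | t(n) for every n ≥ 0, by induction.

5 | t(n)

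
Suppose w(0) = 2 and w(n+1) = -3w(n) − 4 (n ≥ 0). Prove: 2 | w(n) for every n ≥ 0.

Base case: w(0) = 2 = 2·1, so 2 | w(0).
Assume 2 | w(r), so w(r) = 2t for some integer t.
Then w(r+1) = -3w(r) − 4 = -3·(2t) − 4 = 2(-3t − 2), so 2 | w(r+1).
So the property holds for r+1, and by induction 2 | w(n) for all n ≥ 0.

2 | w(n)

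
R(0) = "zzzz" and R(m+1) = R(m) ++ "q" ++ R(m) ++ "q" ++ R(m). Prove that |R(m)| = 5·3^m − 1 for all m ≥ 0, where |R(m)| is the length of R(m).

Base case: |R(0)| = 4, and 5·3^0 − 1 = 4.
Assume |R(j)| = 5·3^j − 1.
Then |R(j+1)| = 3|R(j)| + 2 = 3(5·3^j − 1) + 2 = 5·3^{j+1} − 3 + 2 = 5·3^{j+1} − 1.
So the formula holds for j+1, and by induction |R(m)| = 5·3^m − 1 for all m ≥ 0.

|R(m)| = 5·3^m − 1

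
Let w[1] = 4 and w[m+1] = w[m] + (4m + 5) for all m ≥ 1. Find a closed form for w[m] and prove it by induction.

Claim: w[m] = 2m^2 + 3m − 1.

Base case: w[1] = 4, and 2·1^2 + 3·1 − 1 = 4.
Assume w[r] = 2r^2 + 3r − 1.
Then w[r+1] = w[r] + (4r + 5) = (2r^2 + 3r − 1) + (4r + 5) = 2r^2 + 7r + 4,
and 2·(r+1)^2 + 3·(r+1) − 1 = 2r^2 + 7r + 4.
By induction, w[m] = 2m^2 + 3m − 1 for all m ≥ 1.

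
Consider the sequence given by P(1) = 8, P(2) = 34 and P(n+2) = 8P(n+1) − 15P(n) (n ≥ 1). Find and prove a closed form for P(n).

Claim: P(n) = 5^n + 3^n.

Base cases: P(1) = 8 and 5^1 + 3^1 = 8; P(2) = 34 and 5^2 + 3^2 = 34.
Assume P(i) = 5^i + 3^i for all 1 ≤ i ≤ j, where j ≥ 2.
Then P(j+1) = 8P(j) − 15P(j−1) = 8·(5^j + 3^j) − 15·(5^{j−1} + 3^{j−1}) = (8·5 − 15)5^{j−1} + (8·3 − 15)3^{j−1} = 25·5^{j−1} + 9·3^{j−1} = 5^{j+1} + 3^{j+1}.
Hence P(n) = 5^n + 3^n for every n ≥ 1, by strong induction.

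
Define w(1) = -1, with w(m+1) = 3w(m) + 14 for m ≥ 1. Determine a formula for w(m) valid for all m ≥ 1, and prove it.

Claim: w(m) = 2·3^m − 7.

Base case: w(1) = -1, and 2·3^1 − 7 = 6 − 7 = -1.
Assume w(j) = 2·3^j − 7 for some j ≥ 1.
Then w(j+1) = 3w(j) + 14 = 3·(2·3^j − 7) + 14 = 6·3^j − 21 + 14 = 2·3^{j+1} − 7.
By induction, w(m) = 2·3^m − 7 for all m ≥ 1.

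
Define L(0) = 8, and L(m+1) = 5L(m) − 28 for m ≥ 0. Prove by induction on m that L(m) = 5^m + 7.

Base case: L(0) = 8, and 5^0 + 7 = 1 + 7 = 8.
Assume L(r) = 5^r + 7 for some r ≥ 0.
Then L(r+1) = 5L(r) − 28 = 5·(5^r + 7) − 28 = 5^{r+1} + 35 − 28 = 5^{r+1} + 7.
This completes the inductive step, so L(m) = 5^m + 7 for all m ≥ 0.

L(m) = 5^m + 7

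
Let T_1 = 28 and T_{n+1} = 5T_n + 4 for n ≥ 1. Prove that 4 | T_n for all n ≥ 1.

Base case: T_1 = 28 = 4·7, so 4 | T_1.
Assume 4 | T_m, so T_m = 4t for some integer t.
Then T_{m+1} = 5T_m + 4 = 5·(4t) + 4 = 4(5t + 1), so 4 | T_{m+1}.
Hence 4 | T_n for every n ≥ 1, by induction.

4 | T_n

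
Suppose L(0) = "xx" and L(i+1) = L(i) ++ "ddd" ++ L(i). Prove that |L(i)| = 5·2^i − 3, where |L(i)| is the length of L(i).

Base case: |L(0)| = 2, and 5·2^0 − 3 = 2.
Assume |L(j)| = 5·2^j − 3.
Then |L(j+1)| = |L(j)| + 3 + |L(j)| = 2|L(j)| + 3 = 2(5·2^j − 3) + 3 = 5·2^{j+1} − 6 + 3 = 5·2^{j+1} − 3.
By induction, |L(i)| = 5·2^i − 3 for all i ≥ 0.

|L(i)| = 5·2^i − 3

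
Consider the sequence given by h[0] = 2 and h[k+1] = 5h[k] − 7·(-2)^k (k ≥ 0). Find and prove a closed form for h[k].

Claim: h[k] = 5^k + (-2)^k.

Base case: h[0] = 2, and 5^0 + (-2)^0 = 1 + 1 = 2.
Assume h[r] = 5^r + (-2)^r for some r ≥ 0.
Then h[r+1] = 5h[r] − 7·(-2)^r = 5·(5^r + (-2)^r) − 7·(-2)^r = 5^{r+1} + 5·(-2)^r − 7·(-2)^r = 5^{r+1} − 2·(-2)^r = 5^{r+1} + (-2)^{r+1}.
This completes the inductive step, so h[k] = 5^k + (-2)^k for all k ≥ 0.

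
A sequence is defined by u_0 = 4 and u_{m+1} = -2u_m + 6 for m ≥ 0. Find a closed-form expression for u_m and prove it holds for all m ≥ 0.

Claim: u_m = 2·(-2)^m + 2.

Base case: u_0 = 4, and 2·(-2)^0 + 2 = 2 + 2 = 4.
Assume u_j = 2·(-2)^j + 2 for some j ≥ 0.
Then u_{j+1} = -2u_j + 6 = -2·(2·(-2)^j + 2) + 6 = -4·(-2)^j − 4 + 6 = 2·(-2)^{j+1} + 2.
Hence u_m = 2·(-2)^m + 2 for every m ≥ 0, by induction.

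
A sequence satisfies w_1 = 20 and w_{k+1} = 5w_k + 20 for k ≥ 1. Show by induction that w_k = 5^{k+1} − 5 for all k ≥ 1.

Base case: w_1 = 20, and 5^{1+1} − 5 = 25 − 5 = 20.
Assume w_r = 5^{r+1} − 5 for some r ≥ 1.
Then w_{r+1} = 5w_r + 20 = 5·(5^{r+1} − 5) + 20 = 5^{r+2} − 25 + 20 = 5^{r+2} − 5.
Hence w_k = 5^{k+1} − 5 for every k ≥ 1, by induction.

w_k = 5^{k+1} − 5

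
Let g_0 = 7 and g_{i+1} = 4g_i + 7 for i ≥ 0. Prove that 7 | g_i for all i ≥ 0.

Base case: g_0 = 7 = 7·1, so 7 | g_0.
Assume 7 | g_k, so g_k = 7t for some integer t.
Then g_{k+1} = 4g_k + 7 = 4·(7t) + 7 = 7(4t + 1), so 7 | g_{k+1}.
This completes the inductive step, so 7 | g_i for all i ≥ 0.

7 | g_i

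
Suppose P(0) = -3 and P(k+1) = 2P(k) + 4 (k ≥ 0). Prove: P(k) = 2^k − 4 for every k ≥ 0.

Base case: P(0) = -3, and 2^0 − 4 = 1 − 4 = -3.
Assume P(r) = 2^r − 4 for some r ≥ 0.
Then P(r+1) = 2P(r) + 4 = 2·(2^r − 4) + 4 = 2^{r+1} − 8 + 4 = 2^{r+1} − 4.
This completes the inductive step, so P(k) = 2^k − 4 for all k ≥ 0.

P(k) = 2^k − 4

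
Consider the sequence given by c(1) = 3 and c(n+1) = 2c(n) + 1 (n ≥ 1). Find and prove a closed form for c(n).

Claim: c(n) = 2^{n+1} − 1.

Base case: c(1) = 3, and 2^{1+1} − 1 = 4 − 1 = 3.
Assume c(m) = 2^{m+1} − 1 for some m ≥ 1.
Then c(m+1) = 2c(m) + 1 = 2·(2^{m+1} − 1) + 1 = 2^{m+2} − 2 + 1 = 2^{m+2} − 1.
Hence c(n) = 2^{n+1} − 1 for every n ≥ 1, by induction.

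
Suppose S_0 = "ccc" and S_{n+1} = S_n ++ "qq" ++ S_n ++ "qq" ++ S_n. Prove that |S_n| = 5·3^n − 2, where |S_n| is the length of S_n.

Base case: |S_0| = 3, and 5·3^0 − 2 = 3.
Assume |S_r| = 5·3^r − 2.
Then |S_{r+1}| = 3|S_r| + 4 = 3(5·3^r − 2) + 4 = 5·3^{r+1} − 6 + 4 = 5·3^{r+1} − 2.
By induction, |S_n| = 5·3^n − 2 for all n ≥ 0.

|S_n| = 5·3^n − 2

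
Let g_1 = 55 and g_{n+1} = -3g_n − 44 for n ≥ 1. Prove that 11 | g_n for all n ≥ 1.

Base case: g_1 = 55 = 11·5, so 11 | g_1.
Assume 11 | g_k, so g_k = 11t for some integer t.
Then g_{k+1} = -3g_k − 44 = -3·(11t) − 44 = 11(-3t − 4), so 11 | g_{k+1}.
This completes the inductive step, so 11 | g_n for all n ≥ 1.

11 | g_n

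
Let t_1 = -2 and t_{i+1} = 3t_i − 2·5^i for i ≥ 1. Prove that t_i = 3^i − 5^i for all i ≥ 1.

Base case: t_1 = -2, and 3^1 − 5^1 = 3 − 5 = -2.
Assume t_j = 3^j − 5^j for some j ≥ 1.
Then t_{j+1} = 3t_j − 2·5^j = 3·(3^j − 5^j) − 2·5^j = 3^{j+1} − 3·5^j − 2·5^j = 3^{j+1} − 5·5^j = 3^{j+1} − 5^{j+1}.
By induction, t_i = 3^i − 5^i for all i ≥ 1.

t_i = 3^i − 5^i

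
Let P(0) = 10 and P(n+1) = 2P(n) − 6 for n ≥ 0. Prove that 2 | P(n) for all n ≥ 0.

Base case: P(0) = 10 = 2·5, so 2 | P(0).
Assume 2 | P(m), so P(m) = 2t for some integer t.
Then P(m+1) = 2P(m) − 6 = 2·(2t) − 6 = 2(2t − 3), so 2 | P(m+1).
So the property holds for m+1, and by induction 2 | P(n) for all n ≥ 0.

2 | P(n)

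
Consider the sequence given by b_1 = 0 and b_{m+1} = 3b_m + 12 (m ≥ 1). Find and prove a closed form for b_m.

Claim: b_m = 2·3^m − 6.

Base case: b_1 = 0, and 2·3^1 − 6 = 6 − 6 = 0.
Assume b_k = 2·3^k − 6 for some k ≥ 1.
Then b_{k+1} = 3b_k + 12 = 3·(2·3^k − 6) + 12 = 6·3^k − 18 + 12 = 2·3^{k+1} − 6.
So the formula holds for k+1, and by induction b_m = 2·3^m − 6 for all m ≥ 1.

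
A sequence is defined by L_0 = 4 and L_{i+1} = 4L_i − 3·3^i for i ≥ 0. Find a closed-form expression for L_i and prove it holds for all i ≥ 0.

Claim: L_i = 4^i + 3·3^i.

Base case: L_0 = 4, and 4^0 + 3·3^0 = 1 + 3 = 4.
Assume L_j = 4^j + 3·3^j for some j ≥ 0.
Then L_{j+1} = 4L_j − 3·3^j = 4·(4^j + 3·3^j) − 3·3^j = 4^{j+1} + 12·3^j − 3·3^j = 4^{j+1} + 9·3^j = 4^{j+1} + 3·3^{j+1}.
This completes the inductive step, so L_i = 4^i + 3·3^i for all i ≥ 0.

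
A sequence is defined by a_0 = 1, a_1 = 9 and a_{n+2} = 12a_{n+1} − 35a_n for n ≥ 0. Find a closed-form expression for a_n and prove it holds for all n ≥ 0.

Claim: a_n = -5^n + 2·7^n.

Base cases: a_0 = 1 and -5^0 + 2·7^0 = 1; a_1 = 9 and -5^1 + 2·7^1 = 9.
Assume a_j = -5^j + 2·7^j for all 0 ≤ j ≤ r, where r ≥ 1.
Then a_{r+1} = 12a_r − 35a_{r−1} = 12·(-5^r + 2·7^r) − 35·(-5^{r−1} + 2·7^{r−1}) = -(12·5 − 35)5^{r−1} + 2·(12·7 − 35)7^{r−1} = -25·5^{r−1} + 98·7^{r−1} = -5^{r+1} + 2·7^{r+1}.
Hence a_n = -5^n + 2·7^n for every n ≥ 0, by strong induction.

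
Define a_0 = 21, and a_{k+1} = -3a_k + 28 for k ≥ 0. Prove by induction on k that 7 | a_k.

Base case: a_0 = 21 = 7·3, so 7 | a_0.
Assume 7 | a_r, so a_r = 7t for some integer t.
Then a_{r+1} = -3a_r + 28 = -3·(7t) + 28 = 7(-3t + 4), so 7 | a_{r+1}.
Hence 7 | a_k for every k ≥ 0, by induction.

7 | a_k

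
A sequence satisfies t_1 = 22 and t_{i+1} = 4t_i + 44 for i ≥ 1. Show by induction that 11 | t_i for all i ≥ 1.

Base case: t_1 = 22 = 11·2, so 11 | t_1.
Assume 11 | t_m, so t_m = 11s for some integer s.
Then t_{m+1} = 4t_m + 44 = 4·(11s) + 44 = 11(4s + 4), so 11 | t_{m+1}.
This completes the inductive step, so 11 | t_i for all i ≥ 1.

11 | t_i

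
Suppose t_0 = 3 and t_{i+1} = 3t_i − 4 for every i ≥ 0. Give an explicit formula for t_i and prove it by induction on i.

Claim: t_i = 3^i + 2.

Base case: t_0 = 3, and 3^0 + 2 = 1 + 2 = 3.
Assume t_m = 3^m + 2 for some m ≥ 0.
Then t_{m+1} = 3t_m − 4 = 3·(3^m + 2) − 4 = 3^{m+1} + 6 − 4 = 3^{m+1} + 2.
By induction, t_i = 3^i + 2 for all i ≥ 0.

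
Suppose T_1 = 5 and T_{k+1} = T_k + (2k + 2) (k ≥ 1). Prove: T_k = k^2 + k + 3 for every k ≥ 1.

Base case: T_1 = 5, and 1^2 + 1 + 3 = 5.
Assume T_j = j^2 + j + 3.
Then T_{j+1} = T_j + (2j + 2) = (j^2 + j + 3) + (2j + 2) = j^2 + 3j + 5,
and (j+1)^2 + (j+1) + 3 = j^2 + 3j + 5.
By induction, T_k = k^2 + k + 3 for all k ≥ 1.

T_k = k^2 + k + 3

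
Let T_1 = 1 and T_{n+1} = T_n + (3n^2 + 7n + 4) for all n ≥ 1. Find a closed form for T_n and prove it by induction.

Claim: T_n = n^3 + 2n^2 + n − 3.

Base case: T_1 = 1, and 1^3 + 2·1^2 + 1 − 3 = 1.
Assume T_m = m^3 + 2m^2 + m − 3.
Then T_{m+1} = T_m + (3m^2 + 7m + 4) = (m^3 + 2m^2 + m − 3) + (3m^2 + 7m + 4) = m^3 + 5m^2 + 8m + 1,
and (m+1)^3 + 2·(m+1)^2 + (m+1) − 3 = m^3 + 5m^2 + 8m + 1.
Hence T_n = n^3 + 2n^2 + n − 3 for every n ≥ 1, by induction.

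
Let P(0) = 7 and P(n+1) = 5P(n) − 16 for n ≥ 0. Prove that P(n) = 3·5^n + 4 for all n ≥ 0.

Base case: P(0) = 7, and 3·5^0 + 4 = 3 + 4 = 7.
Assume P(k) = 3·5^k + 4 for some k ≥ 0.
Then P(k+1) = 5P(k) − 16 = 5·(3·5^k + 4) − 16 = 15·5^k + 20 − 16 = 3·5^{k+1} + 4.
So the formula holds for k+1, and by induction P(n) = 3·5^n + 4 for all n ≥ 0.

P(n) = 3·5^n + 4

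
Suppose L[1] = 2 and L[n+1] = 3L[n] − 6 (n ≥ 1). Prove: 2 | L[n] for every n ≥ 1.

Base case: L[1] = 2 = 2·1, so 2 | L[1].
Assume 2 | L[r], so L[r] = 2t for some integer t.
Then L[r+1] = 3L[r] − 6 = 3·(2t) − 6 = 2(3t − 3), so 2 | L[r+1].
Hence 2 | L[n] for every n ≥ 1, by induction.

2 | L[n]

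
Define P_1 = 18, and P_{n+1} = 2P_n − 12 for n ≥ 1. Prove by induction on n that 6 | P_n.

Base case: P_1 = 18 = 6·3, so 6 | P_1.
Assume 6 | P_j, so P_j = 6t for some integer t.
Then P_{j+1} = 2P_j − 12 = 2·(6t) − 12 = 6(2t − 2), so 6 | P_{j+1}.
By induction, 6 | P_n for all n ≥ 1.

6 | P_n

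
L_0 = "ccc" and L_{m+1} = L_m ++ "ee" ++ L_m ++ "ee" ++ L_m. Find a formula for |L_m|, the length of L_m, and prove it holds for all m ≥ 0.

Claim: |L_m| = 5·3^m − 2.

Base case: |L_0| = 3, and 5·3^0 − 2 = 3.
Assume |L_j| = 5·3^j − 2.
Then |L_{j+1}| = 3|L_j| + 4 = 3(5·3^j − 2) + 4 = 5·3^{j+1} − 6 + 4 = 5·3^{j+1} − 2.
Hence |L_m| = 5·3^m − 2 for every m ≥ 0, by induction.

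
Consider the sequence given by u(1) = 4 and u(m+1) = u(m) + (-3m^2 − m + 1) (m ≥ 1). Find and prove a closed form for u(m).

Claim: u(m) = -m^3 + m^2 + m + 3.

Base case: u(1) = 4, and -1^3 + 1^2 + 1 + 3 = 4.
Assume u(k) = -k^3 + k^2 + k + 3.
Then u(k+1) = u(k) + (-3k^2 − k + 1) = (-k^3 + k^2 + k + 3) + (-3k^2 − k + 1) = -k^3 − 2k^2 + 4,
and -(k+1)^3 + (k+1)^2 + (k+1) + 3 = -k^3 − 2k^2 + 4.
Hence u(m) = -m^3 + m^2 + m + 3 for every m ≥ 1, by induction.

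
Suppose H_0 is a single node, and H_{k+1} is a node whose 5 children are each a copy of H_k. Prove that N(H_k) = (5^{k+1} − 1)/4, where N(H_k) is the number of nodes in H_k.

Base case: N(H_0) = 1, and (5^{0+1} − 1)/4 = 1.
Assume N(H_j) = (5^{j+1} − 1)/4.
Then N(H_{j+1}) = 1 + 5N(H_j) = 1 + 5·(5^{j+1} − 1)/4 = 1 + (5^{j+2} − 5)/4 = (4 + 5^{j+2} − 5)/4 = (5^{j+2} − 1)/4.
This completes the inductive step, so N(H_k) = (5^{k+1} − 1)/4 for all k ≥ 0.

N(H_k) = (5^{k+1} − 1)/4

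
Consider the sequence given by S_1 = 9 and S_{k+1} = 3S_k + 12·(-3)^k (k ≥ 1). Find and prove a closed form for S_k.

Claim: S_k = 3^k − 2·(-3)^k.

Base case: S_1 = 9, and 3^1 − 2·(-3)^1 = 3 + 6 = 9.
Assume S_j = 3^j − 2·(-3)^j for some j ≥ 1.
Then S_{j+1} = 3S_j + 12·(-3)^j = 3·(3^j − 2·(-3)^j) + 12·(-3)^j = 3^{j+1} − 6·(-3)^j + 12·(-3)^j = 3^{j+1} + 6·(-3)^j = 3^{j+1} − 2·(-3)^{j+1}.
So the formula holds for j+1, and by induction S_k = 3^k − 2·(-3)^k for all k ≥ 1.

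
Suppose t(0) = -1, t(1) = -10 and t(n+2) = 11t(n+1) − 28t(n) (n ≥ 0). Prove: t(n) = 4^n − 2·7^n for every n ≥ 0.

Base cases: t(0) = -1 and 4^0 − 2·7^0 = -1; t(1) = -10 and 4^1 − 2·7^1 = -10.
Assume t(j) = 4^j − 2·7^j for all 0 ≤ j ≤ r, where r ≥ 1.
Then t(r+1) = 11t(r) − 28t(r−1) = 11·(4^r − 2·7^r) − 28·(4^{r−1} − 2·7^{r−1}) = (11·4 − 28)4^{r−1} − 2·(11·7 − 28)7^{r−1} = 16·4^{r−1} − 98·7^{r−1} = 4^{r+1} − 2·7^{r+1}.
By strong induction, t(n) = 4^n − 2·7^n for all n ≥ 0.

t(n) = 4^n − 2·7^n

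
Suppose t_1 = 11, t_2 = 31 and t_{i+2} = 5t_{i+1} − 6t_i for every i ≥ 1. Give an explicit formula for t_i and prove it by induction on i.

Claim: t_i = 3·3^i + 2^i.

Base cases: t_1 = 11 and 3·3^1 + 2^1 = 11; t_2 = 31 and 3·3^2 + 2^2 = 31.
Assume t_j = 3·3^j + 2^j for all 1 ≤ j ≤ r, where r ≥ 2.
Then t_{r+1} = 5t_r − 6t_{r−1} = 5·(3·3^r + 2^r) − 6·(3·3^{r−1} + 2^{r−1}) = 3·(5·3 − 6)3^{r−1} + (5·2 − 6)2^{r−1} = 27·3^{r−1} + 4·2^{r−1} = 3·3^{r+1} + 2^{r+1}.
This completes the inductive step, so t_i = 3·3^i + 2^i for all i ≥ 1.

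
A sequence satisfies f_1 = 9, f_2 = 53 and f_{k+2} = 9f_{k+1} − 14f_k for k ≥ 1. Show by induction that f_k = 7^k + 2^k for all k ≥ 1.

Base cases: f_1 = 9 and 7^1 + 2^1 = 9; f_2 = 53 and 7^2 + 2^2 = 53.
Assume f_i = 7^i + 2^i for all 1 ≤ i ≤ j, where j ≥ 2.
Then f_{j+1} = 9f_j − 14f_{j−1} = 9·(7^j + 2^j) − 14·(7^{j−1} + 2^{j−1}) = (9·7 − 14)7^{j−1} + (9·2 − 14)2^{j−1} = 49·7^{j−1} + 4·2^{j−1} = 7^{j+1} + 2^{j+1}.
Hence f_k = 7^k + 2^k for every k ≥ 1, by strong induction.

f_k = 7^k + 2^k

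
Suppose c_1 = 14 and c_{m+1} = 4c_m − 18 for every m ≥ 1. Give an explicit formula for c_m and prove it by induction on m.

Claim: c_m = 2·4^m + 6.

Base case: c_1 = 14, and 2·4^1 + 6 = 8 + 6 = 14.
Assume c_r = 2·4^r + 6 for some r ≥ 1.
Then c_{r+1} = 4c_r − 18 = 4·(2·4^r + 6) − 18 = 8·4^r + 24 − 18 = 2·4^{r+1} + 6.
By induction, c_m = 2·4^m + 6 for all m ≥ 1.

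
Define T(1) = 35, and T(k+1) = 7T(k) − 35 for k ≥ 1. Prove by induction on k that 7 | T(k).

Base case: T(1) = 35 = 7·5, so 7 | T(1).
Assume 7 | T(r), so T(r) = 7t for some integer t.
Then T(r+1) = 7T(r) − 35 = 7·(7t) − 35 = 7(7t − 5), so 7 | T(r+1).
By induction, 7 | T(k) for all k ≥ 1.

7 | T(k)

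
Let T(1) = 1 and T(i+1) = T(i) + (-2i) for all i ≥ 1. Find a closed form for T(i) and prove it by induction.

Claim: T(i) = -i^2 + i + 1.

Base case: T(1) = 1, and -1^2 + 1 + 1 = 1.
Assume T(j) = -j^2 + j + 1.
Then T(j+1) = T(j) + (-2j) = (-j^2 + j + 1) + (-2j) = -j^2 − j + 1,
and -(j+1)^2 + (j+1) + 1 = -j^2 − j + 1.
This completes the inductive step, so T(i) = -i^2 + i + 1 for all i ≥ 1.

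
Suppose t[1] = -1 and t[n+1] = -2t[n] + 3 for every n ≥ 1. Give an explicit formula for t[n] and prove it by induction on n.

Claim: t[n] = (-2)^n + 1.

Base case: t[1] = -1, and (-2)^1 + 1 = -2 + 1 = -1.
Assume t[j] = (-2)^j + 1 for some j ≥ 1.
Then t[j+1] = -2t[j] + 3 = -2·((-2)^j + 1) + 3 = -2·(-2)^j − 2 + 3 = (-2)^{j+1} + 1.
By induction, t[n] = (-2)^n + 1 for all n ≥ 1.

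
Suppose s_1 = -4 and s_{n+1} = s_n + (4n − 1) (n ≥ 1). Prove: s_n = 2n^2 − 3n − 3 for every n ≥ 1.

Base case: s_1 = -4, and 2·1^2 − 3·1 − 3 = -4.
Assume s_m = 2m^2 − 3m − 3.
Then s_{m+1} = s_m + (4m − 1) = (2m^2 − 3m − 3) + (4m − 1) = 2m^2 + m − 4,
and 2·(m+1)^2 − 3·(m+1) − 3 = 2m^2 + m − 4.
Hence s_n = 2n^2 − 3n − 3 for every n ≥ 1, by induction.

s_n = 2n^2 − 3n − 3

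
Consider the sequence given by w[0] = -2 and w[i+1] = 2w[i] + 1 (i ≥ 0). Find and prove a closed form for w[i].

Claim: w[i] = -2^i − 1.

Base case: w[0] = -2, and -2^0 − 1 = -1 − 1 = -2.
Assume w[r] = -2^r − 1 for some r ≥ 0.
Then w[r+1] = 2w[r] + 1 = 2·(-2^r − 1) + 1 = -2^{r+1} − 2 + 1 = -2^{r+1} − 1.
Hence w[i] = -2^i − 1 for every i ≥ 0, by induction.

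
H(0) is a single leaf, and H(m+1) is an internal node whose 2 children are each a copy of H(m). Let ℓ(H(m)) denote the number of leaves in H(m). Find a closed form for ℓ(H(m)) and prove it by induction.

Claim: ℓ(H(m)) = 2^m.

Base case: ℓ(H(0)) = 1, and 2^0 = 1.
Assume ℓ(H(j)) = 2^j.
Then ℓ(H(j+1)) = 2·ℓ(H(j)) = 2·2^j = 2^{j+1}.
This completes the inductive step, so ℓ(H(m)) = 2^m for all m ≥ 0.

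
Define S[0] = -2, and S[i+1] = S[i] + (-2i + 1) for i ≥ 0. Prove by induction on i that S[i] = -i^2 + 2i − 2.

Base case: S[0] = -2, and -0^2 + 2·0 − 2 = -2.
Assume S[m] = -m^2 + 2m − 2.
Then S[m+1] = S[m] + (-2m + 1) = (-m^2 + 2m − 2) + (-2m + 1) = -m^2 − 1,
and -(m+1)^2 + 2·(m+1) − 2 = -m^2 − 1.
This completes the inductive step, so S[i] = -i^2 + 2i − 2 for all i ≥ 0.

S[i] = -i^2 + 2i − 2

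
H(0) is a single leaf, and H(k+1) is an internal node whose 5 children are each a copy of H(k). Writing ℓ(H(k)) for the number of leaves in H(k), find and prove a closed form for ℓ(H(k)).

Claim: ℓ(H(k)) = 5^k.

Base case: ℓ(H(0)) = 1, and 5^0 = 1.
Assume ℓ(H(j)) = 5^j.
Then ℓ(H(j+1)) = 5·ℓ(H(j)) = 5·5^j = 5^{j+1}.
Hence ℓ(H(k)) = 5^k for every k ≥ 0, by induction.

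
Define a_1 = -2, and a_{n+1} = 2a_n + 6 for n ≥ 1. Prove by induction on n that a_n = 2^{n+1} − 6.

Base case: a_1 = -2, and 2^{1+1} − 6 = 4 − 6 = -2.
Assume a_j = 2^{j+1} − 6 for some j ≥ 1.
Then a_{j+1} = 2a_j + 6 = 2·(2^{j+1} − 6) + 6 = 2^{j+2} − 12 + 6 = 2^{j+2} − 6.
This completes the inductive step, so a_n = 2^{n+1} − 6 for all n ≥ 1.

a_n = 2^{n+1} − 6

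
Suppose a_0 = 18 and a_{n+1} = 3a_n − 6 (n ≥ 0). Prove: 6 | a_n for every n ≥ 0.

Base case: a_0 = 18 = 6·3, so 6 | a_0.
Assume 6 | a_m, so a_m = 6t for some integer t.
Then a_{m+1} = 3a_m − 6 = 3·(6t) − 6 = 6(3t − 1), so 6 | a_{m+1}.
This completes the inductive step, so 6 | a_n for all n ≥ 0.

6 | a_n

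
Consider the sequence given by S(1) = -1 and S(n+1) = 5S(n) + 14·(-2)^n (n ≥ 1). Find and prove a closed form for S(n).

Claim: S(n) = -5^n − 2·(-2)^n.

Base case: S(1) = -1, and -5^1 − 2·(-2)^1 = -5 + 4 = -1.
Assume S(r) = -5^r − 2·(-2)^r for some r ≥ 1.
Then S(r+1) = 5S(r) + 14·(-2)^r = 5·(-5^r − 2·(-2)^r) + 14·(-2)^r = -5^{r+1} − 10·(-2)^r + 14·(-2)^r = -5^{r+1} + 4·(-2)^r = -5^{r+1} − 2·(-2)^{r+1}.
So the formula holds for r+1, and by induction S(n) = -5^n − 2·(-2)^n for all n ≥ 1.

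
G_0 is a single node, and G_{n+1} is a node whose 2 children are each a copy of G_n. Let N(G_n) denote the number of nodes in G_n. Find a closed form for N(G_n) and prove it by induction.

Claim: N(G_n) = 2^{n+1} − 1.

Base case: N(G_0) = 1, and 2^{0+1} − 1 = 1.
Assume N(G_k) = 2^{k+1} − 1.
Then N(G_{k+1}) = 1 + 2N(G_k) = 1 + 2(2^{k+1} − 1) = 2^{k+2} − 2 + 1 = 2^{k+2} − 1.
So the formula holds for k+1, and by induction N(G_n) = 2^{n+1} − 1 for all n ≥ 0.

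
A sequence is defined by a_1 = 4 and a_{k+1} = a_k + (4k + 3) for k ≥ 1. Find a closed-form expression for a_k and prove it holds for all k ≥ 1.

Claim: a_k = 2k^2 + k + 1.

Base case: a_1 = 4, and 2·1^2 + 1 + 1 = 4.
Assume a_r = 2r^2 + r + 1.
Then a_{r+1} = a_r + (4r + 3) = (2r^2 + r + 1) + (4r + 3) = 2r^2 + 5r + 4,
and 2·(r+1)^2 + (r+1) + 1 = 2r^2 + 5r + 4.
Hence a_k = 2k^2 + k + 1 for every k ≥ 1, by induction.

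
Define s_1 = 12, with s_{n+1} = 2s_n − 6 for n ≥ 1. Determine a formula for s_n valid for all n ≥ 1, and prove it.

Claim: s_n = 3·2^n + 6.

Base case: s_1 = 12, and 3·2^1 + 6 = 6 + 6 = 12.
Assume s_j = 3·2^j + 6 for some j ≥ 1.
Then s_{j+1} = 2s_j − 6 = 2·(3·2^j + 6) − 6 = 6·2^j + 12 − 6 = 3·2^{j+1} + 6.
By induction, s_n = 3·2^n + 6 for all n ≥ 1.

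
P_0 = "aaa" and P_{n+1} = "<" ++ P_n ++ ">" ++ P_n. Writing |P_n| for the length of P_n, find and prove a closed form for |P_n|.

Claim: |P_n| = 5·2^n − 2.

Base case: |P_0| = 3, and 5·2^0 − 2 = 3.
Assume |P_r| = 5·2^r − 2.
Then |P_{r+1}| = 1 + |P_r| + 1 + |P_r| = 2|P_r| + 2 = 2(5·2^r − 2) + 2 = 5·2^{r+1} − 4 + 2 = 5·2^{r+1} − 2.
So the formula holds for r+1, and by induction |P_n| = 5·2^n − 2 for all n ≥ 0.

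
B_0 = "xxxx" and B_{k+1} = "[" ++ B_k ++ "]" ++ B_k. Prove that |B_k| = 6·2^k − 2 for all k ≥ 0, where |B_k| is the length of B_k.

Base case: |B_0| = 4, and 6·2^0 − 2 = 4.
Assume |B_j| = 6·2^j − 2.
Then |B_{j+1}| = 1 + |B_j| + 1 + |B_j| = 2|B_j| + 2 = 2(6·2^j − 2) + 2 = 6·2^{j+1} − 4 + 2 = 6·2^{j+1} − 2.
By induction, |B_k| = 6·2^k − 2 for all k ≥ 0.

|B_k| = 6·2^k − 2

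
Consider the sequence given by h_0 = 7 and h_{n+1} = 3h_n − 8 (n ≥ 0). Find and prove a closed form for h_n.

Claim: h_n = 3^{n+1} + 4.

Base case: h_0 = 7, and 3^{0+1} + 4 = 3 + 4 = 7.
Assume h_m = 3^{m+1} + 4 for some m ≥ 0.
Then h_{m+1} = 3h_m − 8 = 3·(3^{m+1} + 4) − 8 = 3^{m+2} + 12 − 8 = 3^{m+2} + 4.
Hence h_n = 3^{n+1} + 4 for every n ≥ 0, by induction.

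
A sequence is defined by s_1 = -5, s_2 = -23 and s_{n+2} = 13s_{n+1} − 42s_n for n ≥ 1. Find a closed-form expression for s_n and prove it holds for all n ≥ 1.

Claim: s_n = 7^n − 2·6^n.

Base cases: s_1 = -5 and 7^1 − 2·6^1 = -5; s_2 = -23 and 7^2 − 2·6^2 = -23.
Assume s_j = 7^j − 2·6^j for all 1 ≤ j ≤ m, where m ≥ 2.
Then s_{m+1} = 13s_m − 42s_{m−1} = 13·(7^m − 2·6^m) − 42·(7^{m−1} − 2·6^{m−1}) = (13·7 − 42)7^{m−1} − 2·(13·6 − 42)6^{m−1} = 49·7^{m−1} − 72·6^{m−1} = 7^{m+1} − 2·6^{m+1}.
Hence s_n = 7^n − 2·6^n for every n ≥ 1, by strong induction.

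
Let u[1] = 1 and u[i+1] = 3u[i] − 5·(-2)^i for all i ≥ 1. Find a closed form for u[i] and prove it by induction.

Claim: u[i] = 3^i + (-2)^i.

Base case: u[1] = 1, and 3^1 + (-2)^1 = 3 − 2 = 1.
Assume u[j] = 3^j + (-2)^j for some j ≥ 1.
Then u[j+1] = 3u[j] − 5·(-2)^j = 3·(3^j + (-2)^j) − 5·(-2)^j = 3^{j+1} + 3·(-2)^j − 5·(-2)^j = 3^{j+1} − 2·(-2)^j = 3^{j+1} + (-2)^{j+1}.
Hence u[i] = 3^i + (-2)^i for every i ≥ 1, by induction.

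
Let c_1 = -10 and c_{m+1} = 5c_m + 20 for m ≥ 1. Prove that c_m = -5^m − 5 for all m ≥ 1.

Base case: c_1 = -10, and -5^1 − 5 = -5 − 5 = -10.
Assume c_j = -5^j − 5 for some j ≥ 1.
Then c_{j+1} = 5c_j + 20 = 5·(-5^j − 5) + 20 = -5^{j+1} − 25 + 20 = -5^{j+1} − 5.
Hence c_m = -5^m − 5 for every m ≥ 1, by induction.

c_m = -5^m − 5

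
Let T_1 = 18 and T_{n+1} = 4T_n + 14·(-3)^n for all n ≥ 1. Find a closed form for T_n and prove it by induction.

Claim: T_n = 3·4^n − 2·(-3)^n.

Base case: T_1 = 18, and 3·4^1 − 2·(-3)^1 = 12 + 6 = 18.
Assume T_r = 3·4^r − 2·(-3)^r for some r ≥ 1.
Then T_{r+1} = 4T_r + 14·(-3)^r = 4·(3·4^r − 2·(-3)^r) + 14·(-3)^r = 3·4^{r+1} − 8·(-3)^r + 14·(-3)^r = 3·4^{r+1} + 6·(-3)^r = 3·4^{r+1} − 2·(-3)^{r+1}.
Hence T_n = 3·4^n − 2·(-3)^n for every n ≥ 1, by induction.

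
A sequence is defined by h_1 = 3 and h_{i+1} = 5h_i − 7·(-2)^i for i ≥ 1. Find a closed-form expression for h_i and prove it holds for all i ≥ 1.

Claim: h_i = 5^i + (-2)^i.

Base case: h_1 = 3, and 5^1 + (-2)^1 = 5 − 2 = 3.
Assume h_j = 5^j + (-2)^j for some j ≥ 1.
Then h_{j+1} = 5h_j − 7·(-2)^j = 5·(5^j + (-2)^j) − 7·(-2)^j = 5^{j+1} + 5·(-2)^j − 7·(-2)^j = 5^{j+1} − 2·(-2)^j = 5^{j+1} + (-2)^{j+1}.
This completes the inductive step, so h_i = 5^i + (-2)^i for all i ≥ 1.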